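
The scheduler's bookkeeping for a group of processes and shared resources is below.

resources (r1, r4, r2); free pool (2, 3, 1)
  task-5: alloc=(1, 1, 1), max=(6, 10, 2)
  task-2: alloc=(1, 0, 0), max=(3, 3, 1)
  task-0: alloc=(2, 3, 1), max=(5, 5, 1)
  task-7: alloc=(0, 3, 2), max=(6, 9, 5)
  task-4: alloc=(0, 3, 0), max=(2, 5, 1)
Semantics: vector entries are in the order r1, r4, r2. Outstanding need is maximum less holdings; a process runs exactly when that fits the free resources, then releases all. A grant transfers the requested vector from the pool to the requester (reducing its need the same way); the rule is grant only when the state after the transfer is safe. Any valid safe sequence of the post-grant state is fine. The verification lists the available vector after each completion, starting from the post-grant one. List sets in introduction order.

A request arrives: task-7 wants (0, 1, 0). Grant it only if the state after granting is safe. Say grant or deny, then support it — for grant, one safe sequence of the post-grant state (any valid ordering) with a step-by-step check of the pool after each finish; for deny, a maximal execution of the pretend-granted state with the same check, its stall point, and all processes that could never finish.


DENY: after the grant no complete ordering would exist.
Key observation: after task-4, task-2, task-0 the pool peaks at (5, 8, 2), and each blocked process is short somewhere: task-5 on r4; task-7 on r1, r2.
On the post-grant state, task-4, task-2, task-0 is a maximal run — nothing extends it. Check, step by step:
  pool = (2, 2, 1)
  task-4 needs (2, 2, 1) <= (2, 2, 1) -> finishes; pool += (0, 3, 0) = (2, 5, 1)
  task-2 needs (2, 3, 1) <= (2, 5, 1) -> finishes; pool += (1, 0, 0) = (3, 5, 1)
  task-0 needs (3, 2, 0) <= (3, 5, 1) -> finishes; pool += (2, 3, 1) = (5, 8, 2)
  task-5 cannot run: need (5, 9, 1) vs free (5, 8, 2) (insufficient r4)
  task-7 cannot run: need (6, 5, 3) vs free (5, 8, 2) (insufficient r1 and r2)
Processes that could never finish after the grant: task-5 and task-7.


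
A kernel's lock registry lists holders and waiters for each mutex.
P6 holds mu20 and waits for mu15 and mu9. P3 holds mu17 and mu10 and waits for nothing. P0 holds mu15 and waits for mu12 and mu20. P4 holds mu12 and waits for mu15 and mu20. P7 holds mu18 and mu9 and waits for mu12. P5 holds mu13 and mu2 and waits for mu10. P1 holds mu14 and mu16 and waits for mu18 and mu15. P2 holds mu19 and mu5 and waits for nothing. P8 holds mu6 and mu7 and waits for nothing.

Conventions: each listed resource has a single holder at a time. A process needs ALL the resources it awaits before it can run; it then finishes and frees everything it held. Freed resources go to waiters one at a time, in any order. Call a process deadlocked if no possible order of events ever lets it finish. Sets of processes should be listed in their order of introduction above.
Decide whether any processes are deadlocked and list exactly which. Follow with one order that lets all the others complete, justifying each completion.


Deadlocked: P6, P0, P4, P7 and P1.
Key observation: the loop P6 -> P0 -> P6 blocks itself forever; P4 and P7 are caught in further circular waits and P1 waits into the deadlock from upstream.
One completion order for the rest: P2, P3, P5, P8.
Check, step by step:
  P2: no waits; runs immediately, freeing mu19 and mu5
  P3: no waits; runs immediately, freeing mu17 and mu10
  P5 waits on mu10 — all released -> runs and releases mu13 and mu2
  P8: no waits; runs immediately, freeing mu6 and mu7


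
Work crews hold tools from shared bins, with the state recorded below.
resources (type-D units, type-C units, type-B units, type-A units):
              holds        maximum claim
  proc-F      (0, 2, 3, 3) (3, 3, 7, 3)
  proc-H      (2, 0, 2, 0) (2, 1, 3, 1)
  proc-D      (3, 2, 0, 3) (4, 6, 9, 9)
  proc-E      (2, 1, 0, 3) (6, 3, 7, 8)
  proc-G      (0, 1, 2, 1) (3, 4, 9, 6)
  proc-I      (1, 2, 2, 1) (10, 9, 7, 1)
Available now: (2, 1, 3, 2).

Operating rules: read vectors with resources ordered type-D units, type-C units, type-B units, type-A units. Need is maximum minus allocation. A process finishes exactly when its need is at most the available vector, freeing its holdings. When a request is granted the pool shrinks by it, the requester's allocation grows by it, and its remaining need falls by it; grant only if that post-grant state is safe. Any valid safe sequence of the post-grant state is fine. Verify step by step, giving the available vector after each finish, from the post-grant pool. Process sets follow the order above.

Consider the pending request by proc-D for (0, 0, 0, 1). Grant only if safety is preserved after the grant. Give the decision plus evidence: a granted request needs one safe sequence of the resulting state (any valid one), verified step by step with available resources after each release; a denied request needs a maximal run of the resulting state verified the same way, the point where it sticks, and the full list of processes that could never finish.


DENY — the pretend-granted state is unsafe.
Key observation: after proc-H, proc-F the pool peaks at (4, 3, 8, 4), and each blocked process is short somewhere: proc-D on type-C units, type-B units, type-A units; proc-E on type-A units; proc-G on type-A units; proc-I on type-D units, type-C units.
On the post-grant state, proc-H, proc-F is a maximal run — nothing extends it. Step-by-step check:
  pool = (2, 1, 3, 1)
  proc-H: need (0, 1, 1, 1) fits (2, 1, 3, 1); releases (2, 0, 2, 0), pool now (4, 1, 5, 1)
  proc-F: need (3, 1, 4, 0) fits (4, 1, 5, 1); releases (0, 2, 3, 3), pool now (4, 3, 8, 4)
  blocked: proc-D wants (1, 4, 9, 5), pool (4, 3, 8, 4) — not enough type-C units, type-B units and type-A units
  blocked: proc-E wants (4, 2, 7, 5), pool (4, 3, 8, 4) — not enough type-A units
  blocked: proc-G wants (3, 3, 7, 5), pool (4, 3, 8, 4) — not enough type-A units
  blocked: proc-I wants (9, 7, 5, 0), pool (4, 3, 8, 4) — not enough type-D units and type-C units
Had the request been granted, proc-D, proc-E, proc-G and proc-I could never finish.


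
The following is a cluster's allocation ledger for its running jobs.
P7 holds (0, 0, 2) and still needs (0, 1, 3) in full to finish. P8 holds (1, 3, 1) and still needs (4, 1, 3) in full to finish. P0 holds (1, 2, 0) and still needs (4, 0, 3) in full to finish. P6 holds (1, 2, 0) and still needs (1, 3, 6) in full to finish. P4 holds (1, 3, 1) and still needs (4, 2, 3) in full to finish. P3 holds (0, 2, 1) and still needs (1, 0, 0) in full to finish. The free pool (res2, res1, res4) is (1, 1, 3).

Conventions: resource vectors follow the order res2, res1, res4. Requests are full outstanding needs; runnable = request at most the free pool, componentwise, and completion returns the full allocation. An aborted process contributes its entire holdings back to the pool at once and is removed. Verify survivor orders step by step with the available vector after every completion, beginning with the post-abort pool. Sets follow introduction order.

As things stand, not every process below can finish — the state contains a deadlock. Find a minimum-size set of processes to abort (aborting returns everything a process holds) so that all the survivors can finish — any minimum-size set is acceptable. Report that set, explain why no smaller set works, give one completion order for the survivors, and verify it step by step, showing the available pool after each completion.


Abort P0 and P4.
Key observation: the deadlocked P8 becomes finishable only because P0 and P4 released (2, 5, 1); it completes at step 3 below.
No one abort is enough; case by case: P7 alone leaves P8 blocked (short on res2); P8 alone leaves P0 blocked (short on res2); P0 alone leaves P8 blocked (short on res2); P6 alone leaves P8 blocked (short on res2); P4 alone leaves P8 blocked (short on res2); P3 alone leaves P8 blocked (short on res2).
Survivors finish in the order: P7, P6, P8, P3. Walking it through (pool after the aborts first):
  pool = (3, 6, 4)
  P7: need (0, 1, 3) fits (3, 6, 4); releases (0, 0, 2), pool now (3, 6, 6)
  P6: need (1, 3, 6) fits (3, 6, 6); releases (1, 2, 0), pool now (4, 8, 6)
  P8: need (4, 1, 3) fits (4, 8, 6); releases (1, 3, 1), pool now (5, 11, 7)
  P3: need (1, 0, 0) fits (5, 11, 7); releases (0, 2, 1), pool now (5, 13, 8)


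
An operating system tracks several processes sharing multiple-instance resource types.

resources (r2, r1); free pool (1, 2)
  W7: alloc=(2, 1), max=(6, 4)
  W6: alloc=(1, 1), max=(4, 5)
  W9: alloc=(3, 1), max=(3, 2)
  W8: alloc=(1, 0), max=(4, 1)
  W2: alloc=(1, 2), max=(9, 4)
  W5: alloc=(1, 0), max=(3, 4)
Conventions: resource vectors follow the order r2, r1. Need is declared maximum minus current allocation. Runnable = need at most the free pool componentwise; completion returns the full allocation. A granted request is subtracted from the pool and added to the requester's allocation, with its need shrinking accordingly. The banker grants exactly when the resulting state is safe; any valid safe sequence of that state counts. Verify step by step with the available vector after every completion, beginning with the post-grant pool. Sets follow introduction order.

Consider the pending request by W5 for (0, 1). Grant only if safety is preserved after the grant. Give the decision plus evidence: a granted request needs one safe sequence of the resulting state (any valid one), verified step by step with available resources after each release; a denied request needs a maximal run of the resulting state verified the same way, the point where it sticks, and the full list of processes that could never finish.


DENY — the pretend-granted state is unsafe.
Key observation: after W9, W8 the pool peaks at (5, 2), and each blocked process is short somewhere: W7 on r1; W6 on r1; W2 on r2; W5 on r1.
On the post-grant state, W9, W8 is a maximal run — nothing extends it. Check, step by step:
  pool = (1, 1)
  W9 needs (0, 1) <= (1, 1) -> finishes; pool += (3, 1) = (4, 2)
  W8 needs (3, 1) <= (4, 2) -> finishes; pool += (1, 0) = (5, 2)
  W7 cannot run: need (4, 3) vs free (5, 2) (insufficient r1)
  W6 cannot run: need (3, 4) vs free (5, 2) (insufficient r1)
  W2 cannot run: need (8, 2) vs free (5, 2) (insufficient r2)
  W5 cannot run: need (2, 3) vs free (5, 2) (insufficient r1)
Processes that could never finish after the grant: W7, W6, W2 and W5.


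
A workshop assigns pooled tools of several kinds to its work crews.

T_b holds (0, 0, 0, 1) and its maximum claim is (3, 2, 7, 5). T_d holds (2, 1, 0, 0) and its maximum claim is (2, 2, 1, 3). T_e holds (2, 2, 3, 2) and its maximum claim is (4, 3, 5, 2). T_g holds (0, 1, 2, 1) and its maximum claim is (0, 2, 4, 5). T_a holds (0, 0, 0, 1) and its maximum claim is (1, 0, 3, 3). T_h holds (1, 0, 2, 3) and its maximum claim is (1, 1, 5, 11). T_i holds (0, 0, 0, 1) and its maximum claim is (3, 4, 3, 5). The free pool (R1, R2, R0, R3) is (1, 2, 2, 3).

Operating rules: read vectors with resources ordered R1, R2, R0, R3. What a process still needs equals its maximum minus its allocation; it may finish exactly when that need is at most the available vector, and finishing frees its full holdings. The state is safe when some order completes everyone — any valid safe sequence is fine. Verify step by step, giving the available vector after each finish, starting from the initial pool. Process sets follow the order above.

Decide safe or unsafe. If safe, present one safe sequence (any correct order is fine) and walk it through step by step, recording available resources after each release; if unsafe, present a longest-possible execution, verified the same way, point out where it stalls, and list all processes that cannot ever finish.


The state is SAFE; one workable sequence: T_d, T_e, T_g, T_b, T_i, T_a, T_h.
Key observation: reading the order forward, T_d is the first process whose need (0, 1, 1, 3) meets the free pool (1, 2, 2, 3) exactly on a resource it requests.
Verifying each step:
  pool = (1, 2, 2, 3)
  T_d needs (0, 1, 1, 3) <= (1, 2, 2, 3) -> finishes; pool += (2, 1, 0, 0) = (3, 3, 2, 3)
  T_e needs (2, 1, 2, 0) <= (3, 3, 2, 3) -> finishes; pool += (2, 2, 3, 2) = (5, 5, 5, 5)
  T_g needs (0, 1, 2, 4) <= (5, 5, 5, 5) -> finishes; pool += (0, 1, 2, 1) = (5, 6, 7, 6)
  T_b needs (3, 2, 7, 4) <= (5, 6, 7, 6) -> finishes; pool += (0, 0, 0, 1) = (5, 6, 7, 7)
  T_i needs (3, 4, 3, 4) <= (5, 6, 7, 7) -> finishes; pool += (0, 0, 0, 1) = (5, 6, 7, 8)
  T_a needs (1, 0, 3, 2) <= (5, 6, 7, 8) -> finishes; pool += (0, 0, 0, 1) = (5, 6, 7, 9)
  T_h needs (0, 1, 3, 8) <= (5, 6, 7, 9) -> finishes; pool += (1, 0, 2, 3) = (6, 6, 9, 12)


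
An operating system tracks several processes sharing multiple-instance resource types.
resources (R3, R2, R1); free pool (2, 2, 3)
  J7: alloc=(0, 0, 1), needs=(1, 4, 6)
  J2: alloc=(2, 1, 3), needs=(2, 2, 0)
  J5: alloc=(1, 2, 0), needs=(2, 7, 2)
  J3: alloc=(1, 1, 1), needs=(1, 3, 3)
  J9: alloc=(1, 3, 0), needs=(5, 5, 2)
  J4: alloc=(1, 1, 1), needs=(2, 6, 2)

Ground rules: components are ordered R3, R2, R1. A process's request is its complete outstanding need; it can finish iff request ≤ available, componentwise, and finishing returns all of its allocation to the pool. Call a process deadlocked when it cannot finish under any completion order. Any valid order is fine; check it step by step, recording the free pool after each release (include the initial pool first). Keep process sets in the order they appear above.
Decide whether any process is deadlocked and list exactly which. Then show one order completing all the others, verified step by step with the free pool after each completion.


Deadlocked set: J5, J9 and J4.
Key observation: the pool after J2, J3, J7 is (5, 4, 8); every surviving request exceeds it in R2, so progress ends there.
A valid finishing order for the others: J2, J3, J7. Check, step by step:
  pool = (2, 2, 3)
  J2: need (2, 2, 0) fits (2, 2, 3); releases (2, 1, 3), pool now (4, 3, 6)
  J3: need (1, 3, 3) fits (4, 3, 6); releases (1, 1, 1), pool now (5, 4, 7)
  J7: need (1, 4, 6) fits (5, 4, 7); releases (0, 0, 1), pool now (5, 4, 8)
The stuck group stays short no matter what:
  J5 cannot run: need (2, 7, 2) vs free (5, 4, 8) (insufficient R2)
  J9 cannot run: need (5, 5, 2) vs free (5, 4, 8) (insufficient R2)
  J4 cannot run: need (2, 6, 2) vs free (5, 4, 8) (insufficient R2)


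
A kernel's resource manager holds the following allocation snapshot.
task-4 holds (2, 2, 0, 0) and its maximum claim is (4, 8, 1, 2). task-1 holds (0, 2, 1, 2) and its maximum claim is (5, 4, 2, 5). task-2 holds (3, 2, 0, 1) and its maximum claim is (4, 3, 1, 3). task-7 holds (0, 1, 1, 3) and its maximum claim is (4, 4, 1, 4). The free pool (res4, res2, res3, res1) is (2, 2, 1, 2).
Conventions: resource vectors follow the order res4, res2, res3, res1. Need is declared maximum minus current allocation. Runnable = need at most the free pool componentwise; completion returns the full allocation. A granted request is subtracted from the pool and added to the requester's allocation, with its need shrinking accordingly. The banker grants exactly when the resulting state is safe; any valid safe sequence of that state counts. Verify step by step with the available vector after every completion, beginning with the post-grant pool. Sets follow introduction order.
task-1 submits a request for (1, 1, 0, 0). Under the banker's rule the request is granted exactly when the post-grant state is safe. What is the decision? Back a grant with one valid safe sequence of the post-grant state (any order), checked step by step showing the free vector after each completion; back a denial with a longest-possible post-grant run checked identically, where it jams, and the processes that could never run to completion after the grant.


GRANT. The post-grant state is safe; one safe sequence: task-2, task-1, task-7, task-4.
Key observation: the transfer keeps a workable pool ((1, 1, 1, 2)); task-2 starts the safe sequence.
Step-by-step check of the post-grant state:
  pool = (1, 1, 1, 2)
  run task-2 (needs (1, 1, 1, 2), free (1, 1, 1, 2)); after release of (3, 2, 0, 1) the pool is (4, 3, 1, 3)
  run task-1 (needs (4, 1, 1, 3), free (4, 3, 1, 3)); after release of (1, 3, 1, 2) the pool is (5, 6, 2, 5)
  run task-7 (needs (4, 3, 0, 1), free (5, 6, 2, 5)); after release of (0, 1, 1, 3) the pool is (5, 7, 3, 8)
  run task-4 (needs (2, 6, 1, 2), free (5, 7, 3, 8)); after release of (2, 2, 0, 0) the pool is (7, 9, 3, 8)


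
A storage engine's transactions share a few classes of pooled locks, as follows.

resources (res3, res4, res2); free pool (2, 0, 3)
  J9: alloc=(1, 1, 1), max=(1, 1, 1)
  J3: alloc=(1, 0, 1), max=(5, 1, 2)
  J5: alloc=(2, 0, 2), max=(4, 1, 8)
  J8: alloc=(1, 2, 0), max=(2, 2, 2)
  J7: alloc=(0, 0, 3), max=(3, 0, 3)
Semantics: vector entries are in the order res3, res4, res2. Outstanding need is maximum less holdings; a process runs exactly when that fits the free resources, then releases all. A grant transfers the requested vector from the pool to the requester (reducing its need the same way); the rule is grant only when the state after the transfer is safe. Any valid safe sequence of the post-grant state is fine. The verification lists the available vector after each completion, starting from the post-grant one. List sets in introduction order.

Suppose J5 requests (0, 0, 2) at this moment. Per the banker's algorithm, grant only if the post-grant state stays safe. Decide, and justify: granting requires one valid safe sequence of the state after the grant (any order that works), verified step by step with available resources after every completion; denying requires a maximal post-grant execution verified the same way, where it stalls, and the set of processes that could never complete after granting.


GRANT. The post-grant state is safe; one safe sequence: J9, J7, J8, J5, J3.
Key observation: the grant leaves (2, 0, 1) free — enough for J9, whose release restarts the cascade.
Check on the post-grant state, step by step:
  pool = (2, 0, 1)
  J9: need (0, 0, 0) fits (2, 0, 1); releases (1, 1, 1), pool now (3, 1, 2)
  J7: need (3, 0, 0) fits (3, 1, 2); releases (0, 0, 3), pool now (3, 1, 5)
  J8: need (1, 0, 2) fits (3, 1, 5); releases (1, 2, 0), pool now (4, 3, 5)
  J5: need (2, 1, 4) fits (4, 3, 5); releases (2, 0, 4), pool now (6, 3, 9)
  J3: need (4, 1, 1) fits (6, 3, 9); releases (1, 0, 1), pool now (7, 3, 10)


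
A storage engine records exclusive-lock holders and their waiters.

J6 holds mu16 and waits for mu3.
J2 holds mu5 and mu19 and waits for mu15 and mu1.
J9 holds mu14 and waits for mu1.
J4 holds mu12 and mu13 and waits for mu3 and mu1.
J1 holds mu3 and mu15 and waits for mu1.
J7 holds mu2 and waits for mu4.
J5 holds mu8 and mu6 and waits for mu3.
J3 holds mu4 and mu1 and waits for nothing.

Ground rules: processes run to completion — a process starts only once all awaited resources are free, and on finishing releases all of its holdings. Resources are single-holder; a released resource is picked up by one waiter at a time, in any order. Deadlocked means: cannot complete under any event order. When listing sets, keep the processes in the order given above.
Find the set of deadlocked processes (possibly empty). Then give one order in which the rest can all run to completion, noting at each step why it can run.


No process is deadlocked.
Key observation: all waits point, directly or indirectly, at processes that can finish, so nothing is permanently blocked.
A valid finishing order for the others: J3, J1, J4, J5, J7, J6, J2, J9.
Check, step by step:
  J3 waits on nothing -> runs at once and releases mu4 and mu1
  run J1 (all its waits — mu1 — are resolved); releases mu3 and mu15
  run J4 (all its waits — mu3 and mu1 — are resolved); releases mu12 and mu13
  run J5 (all its waits — mu3 — are resolved); releases mu8 and mu6
  run J7 (all its waits — mu4 — are resolved); releases mu2
  run J6 (all its waits — mu3 — are resolved); releases mu16
  run J2 (all its waits — mu15 and mu1 — are resolved); releases mu5 and mu19
  run J9 (all its waits — mu1 — are resolved); releases mu14


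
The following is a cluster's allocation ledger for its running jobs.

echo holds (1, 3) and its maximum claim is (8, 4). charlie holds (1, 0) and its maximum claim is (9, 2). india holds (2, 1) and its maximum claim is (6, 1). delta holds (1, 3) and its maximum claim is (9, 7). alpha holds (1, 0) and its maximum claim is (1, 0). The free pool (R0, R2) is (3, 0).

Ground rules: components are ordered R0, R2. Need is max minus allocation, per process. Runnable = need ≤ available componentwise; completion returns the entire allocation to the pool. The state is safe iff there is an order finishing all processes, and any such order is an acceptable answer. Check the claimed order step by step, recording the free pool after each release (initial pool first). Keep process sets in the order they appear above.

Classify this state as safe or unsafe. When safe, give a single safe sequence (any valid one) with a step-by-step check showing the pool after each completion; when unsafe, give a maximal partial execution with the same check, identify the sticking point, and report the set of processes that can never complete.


UNSAFE.
Key observation: after alpha, india complete, (6, 1) is the best the pool ever gets, yet each leftover process wants more R0.
A maximal execution: alpha, india — then nothing else fits. Step-by-step check:
  pool = (3, 0)
  alpha: need (0, 0) fits (3, 0); releases (1, 0), pool now (4, 0)
  india: need (4, 0) fits (4, 0); releases (2, 1), pool now (6, 1)
  echo still needs (7, 1) but only (6, 1) is free — short on R0
  charlie still needs (8, 2) but only (6, 1) is free — short on R0 and R2
  delta still needs (8, 4) but only (6, 1) is free — short on R0 and R2
Permanently blocked: echo, charlie and delta.


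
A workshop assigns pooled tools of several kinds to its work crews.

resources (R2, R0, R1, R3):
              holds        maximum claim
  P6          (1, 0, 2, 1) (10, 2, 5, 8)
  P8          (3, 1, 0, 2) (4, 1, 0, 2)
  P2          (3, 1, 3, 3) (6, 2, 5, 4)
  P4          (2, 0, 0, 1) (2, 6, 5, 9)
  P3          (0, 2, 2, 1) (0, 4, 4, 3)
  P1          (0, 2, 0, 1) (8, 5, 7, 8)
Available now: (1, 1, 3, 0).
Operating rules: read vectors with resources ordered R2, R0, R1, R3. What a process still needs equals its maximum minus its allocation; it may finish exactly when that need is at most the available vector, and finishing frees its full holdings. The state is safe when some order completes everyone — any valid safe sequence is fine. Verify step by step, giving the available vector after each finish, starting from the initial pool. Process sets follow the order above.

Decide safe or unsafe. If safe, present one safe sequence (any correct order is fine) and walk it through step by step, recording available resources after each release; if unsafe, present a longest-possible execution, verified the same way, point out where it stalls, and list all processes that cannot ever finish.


UNSAFE.
Key observation: once P8, P2, P3 finish, the pool peaks at (7, 5, 8, 6) — and every remaining process still needs more R3 than that.
The run P8, P2, P3 cannot be extended any further. Check, step by step:
  pool = (1, 1, 3, 0)
  run P8 (needs (1, 0, 0, 0), free (1, 1, 3, 0)); after release of (3, 1, 0, 2) the pool is (4, 2, 3, 2)
  run P2 (needs (3, 1, 2, 1), free (4, 2, 3, 2)); after release of (3, 1, 3, 3) the pool is (7, 3, 6, 5)
  run P3 (needs (0, 2, 2, 2), free (7, 3, 6, 5)); after release of (0, 2, 2, 1) the pool is (7, 5, 8, 6)
  P6 cannot run: need (9, 2, 3, 7) vs free (7, 5, 8, 6) (insufficient R2 and R3)
  P4 cannot run: need (0, 6, 5, 8) vs free (7, 5, 8, 6) (insufficient R0 and R3)
  P1 cannot run: need (8, 3, 7, 7) vs free (7, 5, 8, 6) (insufficient R2 and R3)
Processes that can never finish: P6, P4 and P1.


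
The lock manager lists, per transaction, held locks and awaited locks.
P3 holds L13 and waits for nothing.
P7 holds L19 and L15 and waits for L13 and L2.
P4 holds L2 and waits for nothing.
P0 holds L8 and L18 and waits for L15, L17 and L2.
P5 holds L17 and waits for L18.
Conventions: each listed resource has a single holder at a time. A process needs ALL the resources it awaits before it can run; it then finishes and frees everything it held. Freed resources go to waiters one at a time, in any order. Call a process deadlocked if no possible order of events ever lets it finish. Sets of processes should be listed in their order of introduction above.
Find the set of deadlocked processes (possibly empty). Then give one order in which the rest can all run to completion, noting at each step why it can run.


The deadlocked set is P0 and P5.
Key observation: the cycle P0 -> P5 -> P0 can never break — each member waits on the next; no other process is dragged down with it.
A valid finishing order for the others: P4, P3, P7.
Verifying each step:
  P4 waits on nothing -> runs at once and releases L2
  P3 waits on nothing -> runs at once and releases L13
  run P7 (all its waits — L13 and L2 — are resolved); releases L19 and L15


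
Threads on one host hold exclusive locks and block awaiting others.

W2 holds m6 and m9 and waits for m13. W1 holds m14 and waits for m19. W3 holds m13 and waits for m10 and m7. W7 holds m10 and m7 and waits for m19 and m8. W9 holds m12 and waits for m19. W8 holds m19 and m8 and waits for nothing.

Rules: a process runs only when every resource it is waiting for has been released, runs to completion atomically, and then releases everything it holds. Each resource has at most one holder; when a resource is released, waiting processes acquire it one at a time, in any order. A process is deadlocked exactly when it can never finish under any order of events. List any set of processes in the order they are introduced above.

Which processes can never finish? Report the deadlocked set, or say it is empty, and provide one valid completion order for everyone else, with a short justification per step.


No process is deadlocked.
Key observation: there is no circular wait here — follow any chain and it reaches a process that is free to run now.
One completion order for the rest: W8, W9, W7, W1, W3, W2.
Check, step by step:
  W8 waits on nothing -> runs at once and releases m19 and m8
  W9 waits on m19 — all released -> runs and releases m12
  W7 waits on m19 and m8 — all released -> runs and releases m10 and m7
  W1 waits on m19 — all released -> runs and releases m14
  W3 waits on m10 and m7 — all released -> runs and releases m13
  W2 waits on m13 — all released -> runs and releases m6 and m9


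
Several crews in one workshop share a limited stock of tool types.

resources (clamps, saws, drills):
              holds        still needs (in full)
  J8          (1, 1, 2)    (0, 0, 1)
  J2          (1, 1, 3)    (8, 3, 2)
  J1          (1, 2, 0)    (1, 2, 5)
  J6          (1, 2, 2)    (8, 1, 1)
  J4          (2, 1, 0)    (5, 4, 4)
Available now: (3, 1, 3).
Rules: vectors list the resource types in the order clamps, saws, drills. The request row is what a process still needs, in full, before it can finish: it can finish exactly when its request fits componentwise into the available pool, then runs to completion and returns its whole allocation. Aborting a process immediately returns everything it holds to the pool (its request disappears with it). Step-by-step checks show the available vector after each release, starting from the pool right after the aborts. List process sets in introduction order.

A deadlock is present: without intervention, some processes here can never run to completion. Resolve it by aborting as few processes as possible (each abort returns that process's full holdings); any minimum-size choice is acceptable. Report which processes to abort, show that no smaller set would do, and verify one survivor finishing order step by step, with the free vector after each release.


Minimum abort set: J6.
Key observation: no ordering could ever have run J2 before the abort of J6; with (1, 2, 2) back in the pool it fits at step 4.
No smaller set exists: with zero aborts the deadlock remains.
Survivors finish in the order: J8, J4, J1, J2. Walking it through (pool after the aborts first):
  pool = (4, 3, 5)
  J8 needs (0, 0, 1) <= (4, 3, 5) -> finishes; pool += (1, 1, 2) = (5, 4, 7)
  J4 needs (5, 4, 4) <= (5, 4, 7) -> finishes; pool += (2, 1, 0) = (7, 5, 7)
  J1 needs (1, 2, 5) <= (7, 5, 7) -> finishes; pool += (1, 2, 0) = (8, 7, 7)
  J2 needs (8, 3, 2) <= (8, 7, 7) -> finishes; pool += (1, 1, 3) = (9, 8, 10)


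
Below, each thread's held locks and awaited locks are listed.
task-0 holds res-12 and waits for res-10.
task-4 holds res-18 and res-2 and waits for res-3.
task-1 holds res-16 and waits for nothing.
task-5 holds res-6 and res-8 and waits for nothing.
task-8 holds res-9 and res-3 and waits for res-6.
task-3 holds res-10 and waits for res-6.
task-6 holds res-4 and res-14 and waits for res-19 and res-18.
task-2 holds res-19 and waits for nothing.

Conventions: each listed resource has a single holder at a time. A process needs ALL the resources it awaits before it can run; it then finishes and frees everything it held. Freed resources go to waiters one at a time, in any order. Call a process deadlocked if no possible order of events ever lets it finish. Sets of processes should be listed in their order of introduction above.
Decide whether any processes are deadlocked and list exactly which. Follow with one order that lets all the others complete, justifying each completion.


The deadlocked set is empty.
Key observation: every chain of waits terminates; starting from the processes that wait on nothing, all the rest unlock in turn.
The rest can finish in the order task-5, task-3, task-0, task-2, task-8, task-4, task-1, task-6.
Check, step by step:
  task-5 waits on nothing -> runs at once and releases res-6 and res-8
  task-3 waits on res-6 — all released -> runs and releases res-10
  task-0 waits on res-10 — all released -> runs and releases res-12
  task-2 waits on nothing -> runs at once and releases res-19
  task-8 waits on res-6 — all released -> runs and releases res-9 and res-3
  task-4 waits on res-3 — all released -> runs and releases res-18 and res-2
  task-1 waits on nothing -> runs at once and releases res-16
  task-6 waits on res-19 and res-18 — all released -> runs and releases res-4 and res-14


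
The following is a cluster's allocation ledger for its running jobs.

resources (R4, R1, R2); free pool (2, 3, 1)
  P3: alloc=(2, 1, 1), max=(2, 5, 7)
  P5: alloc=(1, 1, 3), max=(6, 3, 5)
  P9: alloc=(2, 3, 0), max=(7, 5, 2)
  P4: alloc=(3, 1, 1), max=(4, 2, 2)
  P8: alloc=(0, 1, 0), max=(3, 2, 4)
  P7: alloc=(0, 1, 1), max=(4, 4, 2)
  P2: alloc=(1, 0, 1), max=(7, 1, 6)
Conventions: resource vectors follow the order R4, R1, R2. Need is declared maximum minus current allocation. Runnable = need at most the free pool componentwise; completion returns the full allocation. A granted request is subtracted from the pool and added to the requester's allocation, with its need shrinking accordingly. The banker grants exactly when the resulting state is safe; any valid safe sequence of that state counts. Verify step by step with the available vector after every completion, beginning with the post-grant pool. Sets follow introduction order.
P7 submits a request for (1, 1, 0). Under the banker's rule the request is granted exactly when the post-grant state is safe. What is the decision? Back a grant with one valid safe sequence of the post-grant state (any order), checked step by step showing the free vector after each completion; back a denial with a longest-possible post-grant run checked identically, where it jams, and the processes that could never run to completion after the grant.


GRANT: granting preserves safety; a valid post-grant sequence is P4, P7, P9, P5, P3, P2, P8.
Key observation: with (1, 2, 1) left after the transfer, P4 can run at once — the state stays safe.
Step-by-step check of the post-grant state:
  pool = (1, 2, 1)
  run P4 (needs (1, 1, 1), free (1, 2, 1)); after release of (3, 1, 1) the pool is (4, 3, 2)
  run P7 (needs (3, 2, 1), free (4, 3, 2)); after release of (1, 2, 1) the pool is (5, 5, 3)
  run P9 (needs (5, 2, 2), free (5, 5, 3)); after release of (2, 3, 0) the pool is (7, 8, 3)
  run P5 (needs (5, 2, 2), free (7, 8, 3)); after release of (1, 1, 3) the pool is (8, 9, 6)
  run P3 (needs (0, 4, 6), free (8, 9, 6)); after release of (2, 1, 1) the pool is (10, 10, 7)
  run P2 (needs (6, 1, 5), free (10, 10, 7)); after release of (1, 0, 1) the pool is (11, 10, 8)
  run P8 (needs (3, 1, 4), free (11, 10, 8)); after release of (0, 1, 0) the pool is (11, 11, 8)


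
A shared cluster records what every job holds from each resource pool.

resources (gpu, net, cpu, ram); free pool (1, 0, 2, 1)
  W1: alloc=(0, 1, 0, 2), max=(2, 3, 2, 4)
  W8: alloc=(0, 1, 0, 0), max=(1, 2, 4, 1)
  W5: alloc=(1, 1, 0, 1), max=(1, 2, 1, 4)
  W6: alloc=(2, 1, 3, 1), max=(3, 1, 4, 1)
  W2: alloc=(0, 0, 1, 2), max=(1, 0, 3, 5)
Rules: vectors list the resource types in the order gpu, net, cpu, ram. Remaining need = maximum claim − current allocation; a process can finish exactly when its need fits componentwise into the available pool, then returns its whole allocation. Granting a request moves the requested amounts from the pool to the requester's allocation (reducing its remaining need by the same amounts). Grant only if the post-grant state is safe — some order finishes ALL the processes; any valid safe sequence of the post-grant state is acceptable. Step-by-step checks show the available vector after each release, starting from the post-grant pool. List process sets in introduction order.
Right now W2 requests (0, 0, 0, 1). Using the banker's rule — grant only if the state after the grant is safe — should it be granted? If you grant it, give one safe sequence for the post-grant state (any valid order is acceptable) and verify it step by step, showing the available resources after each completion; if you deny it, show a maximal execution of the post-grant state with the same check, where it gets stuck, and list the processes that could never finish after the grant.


DENY — the pretend-granted state is unsafe.
Key observation: the pool after W6, W8 is (3, 2, 5, 1); every surviving request exceeds it in ram, so progress ends there.
Pretend the grant happened; the run W6, W8 goes as far as possible. Walking it through:
  pool = (1, 0, 2, 0)
  W6: need (1, 0, 1, 0) fits (1, 0, 2, 0); releases (2, 1, 3, 1), pool now (3, 1, 5, 1)
  W8: need (1, 1, 4, 1) fits (3, 1, 5, 1); releases (0, 1, 0, 0), pool now (3, 2, 5, 1)
  blocked: W1 wants (2, 2, 2, 2), pool (3, 2, 5, 1) — not enough ram
  blocked: W5 wants (0, 1, 1, 3), pool (3, 2, 5, 1) — not enough ram
  blocked: W2 wants (1, 0, 2, 2), pool (3, 2, 5, 1) — not enough ram
Processes that could never finish after the grant: W1, W5 and W2.


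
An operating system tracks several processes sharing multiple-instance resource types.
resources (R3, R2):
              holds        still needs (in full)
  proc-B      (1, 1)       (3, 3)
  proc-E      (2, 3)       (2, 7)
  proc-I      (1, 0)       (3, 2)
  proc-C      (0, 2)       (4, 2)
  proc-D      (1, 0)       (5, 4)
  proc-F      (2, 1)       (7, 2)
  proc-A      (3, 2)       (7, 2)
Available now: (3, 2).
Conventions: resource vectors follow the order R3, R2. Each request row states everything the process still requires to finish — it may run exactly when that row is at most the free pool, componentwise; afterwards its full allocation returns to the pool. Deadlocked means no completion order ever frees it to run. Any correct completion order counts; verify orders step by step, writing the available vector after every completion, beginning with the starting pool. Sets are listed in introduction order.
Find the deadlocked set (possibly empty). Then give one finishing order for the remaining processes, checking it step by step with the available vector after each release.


Deadlocked set: proc-E, proc-F and proc-A.
Key observation: after proc-I, proc-C, proc-B, proc-D the pool peaks at (6, 5), and each blocked process is short somewhere: proc-E on R2; proc-F on R3; proc-A on R3.
One completion order for the rest: proc-I, proc-C, proc-B, proc-D. Verifying each step:
  pool = (3, 2)
  run proc-I (needs (3, 2), free (3, 2)); after release of (1, 0) the pool is (4, 2)
  run proc-C (needs (4, 2), free (4, 2)); after release of (0, 2) the pool is (4, 4)
  run proc-B (needs (3, 3), free (4, 4)); after release of (1, 1) the pool is (5, 5)
  run proc-D (needs (5, 4), free (5, 5)); after release of (1, 0) the pool is (6, 5)
The stuck group stays short no matter what:
  proc-E cannot run: need (2, 7) vs free (6, 5) (insufficient R2)
  proc-F cannot run: need (7, 2) vs free (6, 5) (insufficient R3)
  proc-A cannot run: need (7, 2) vs free (6, 5) (insufficient R3)


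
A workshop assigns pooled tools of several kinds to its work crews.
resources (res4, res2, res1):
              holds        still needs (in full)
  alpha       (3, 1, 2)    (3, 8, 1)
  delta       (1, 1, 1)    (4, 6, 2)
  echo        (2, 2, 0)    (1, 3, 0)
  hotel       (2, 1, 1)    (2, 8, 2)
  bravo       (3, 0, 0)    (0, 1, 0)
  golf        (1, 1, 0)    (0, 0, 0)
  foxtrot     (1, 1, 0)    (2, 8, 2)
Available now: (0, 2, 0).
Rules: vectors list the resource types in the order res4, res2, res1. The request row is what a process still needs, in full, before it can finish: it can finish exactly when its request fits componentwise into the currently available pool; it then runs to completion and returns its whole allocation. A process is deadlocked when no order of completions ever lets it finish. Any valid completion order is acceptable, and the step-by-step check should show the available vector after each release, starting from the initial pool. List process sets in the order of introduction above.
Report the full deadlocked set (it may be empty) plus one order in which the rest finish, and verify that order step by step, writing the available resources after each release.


Deadlocked: alpha, delta, hotel and foxtrot.
Key observation: no order helps: past golf, echo, bravo, the free pool tops out at (6, 5, 0), below what each blocked process needs in res2.
One completion order for the rest: golf, echo, bravo. Walking it through:
  pool = (0, 2, 0)
  golf needs (0, 0, 0) <= (0, 2, 0) -> finishes; pool += (1, 1, 0) = (1, 3, 0)
  echo needs (1, 3, 0) <= (1, 3, 0) -> finishes; pool += (2, 2, 0) = (3, 5, 0)
  bravo needs (0, 1, 0) <= (3, 5, 0) -> finishes; pool += (3, 0, 0) = (6, 5, 0)
The stuck group stays short no matter what:
  blocked: alpha wants (3, 8, 1), pool (6, 5, 0) — not enough res2 and res1
  blocked: delta wants (4, 6, 2), pool (6, 5, 0) — not enough res2 and res1
  blocked: hotel wants (2, 8, 2), pool (6, 5, 0) — not enough res2 and res1
  blocked: foxtrot wants (2, 8, 2), pool (6, 5, 0) — not enough res2 and res1


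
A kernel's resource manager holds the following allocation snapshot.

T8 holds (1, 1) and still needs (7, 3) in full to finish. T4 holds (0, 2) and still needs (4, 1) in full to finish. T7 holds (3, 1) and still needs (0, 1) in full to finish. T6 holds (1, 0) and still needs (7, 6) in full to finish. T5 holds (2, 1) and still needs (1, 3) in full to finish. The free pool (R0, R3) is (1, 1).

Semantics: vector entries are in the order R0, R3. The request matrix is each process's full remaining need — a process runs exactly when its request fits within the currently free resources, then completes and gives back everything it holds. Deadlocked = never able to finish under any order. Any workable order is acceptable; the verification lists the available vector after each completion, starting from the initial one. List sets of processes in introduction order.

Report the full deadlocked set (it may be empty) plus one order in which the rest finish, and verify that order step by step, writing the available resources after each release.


The deadlocked set is T8 and T6.
Key observation: after T7, T4, T5 complete, (6, 5) is the best the pool ever gets, yet each leftover process wants more R0.
One completion order for the rest: T7, T4, T5. Step-by-step check:
  pool = (1, 1)
  T7: need (0, 1) fits (1, 1); releases (3, 1), pool now (4, 2)
  T4: need (4, 1) fits (4, 2); releases (0, 2), pool now (4, 4)
  T5: need (1, 3) fits (4, 4); releases (2, 1), pool now (6, 5)
None of the blocked processes ever fits:
  T8 still needs (7, 3) but only (6, 5) is free — short on R0
  T6 still needs (7, 6) but only (6, 5) is free — short on R0 and R3
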